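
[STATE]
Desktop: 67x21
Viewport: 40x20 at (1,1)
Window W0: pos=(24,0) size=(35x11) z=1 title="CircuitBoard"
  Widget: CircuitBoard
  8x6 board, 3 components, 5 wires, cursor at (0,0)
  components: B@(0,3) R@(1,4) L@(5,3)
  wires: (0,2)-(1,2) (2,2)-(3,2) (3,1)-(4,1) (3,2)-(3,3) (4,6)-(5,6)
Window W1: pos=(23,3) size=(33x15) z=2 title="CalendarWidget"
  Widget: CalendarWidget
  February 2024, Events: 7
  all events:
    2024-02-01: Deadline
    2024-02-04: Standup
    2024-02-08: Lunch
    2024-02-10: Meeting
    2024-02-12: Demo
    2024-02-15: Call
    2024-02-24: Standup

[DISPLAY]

                       ┃ CircuitBoard   
                       ┠────────────────
                      ┏━━━━━━━━━━━━━━━━━
                      ┃ CalendarWidget  
                      ┠─────────────────
                      ┃         February
                      ┃Mo Tu We Th Fr Sa
                      ┃          1*  2  
                      ┃ 5  6  7  8*  9 1
                      ┃12* 13 14 15* 16 
                      ┃19 20 21 22 23 24
                      ┃26 27 28 29      
                      ┃                 
                      ┃                 
                      ┃                 
                      ┃                 
                      ┗━━━━━━━━━━━━━━━━━
                                        
                                        
                                        


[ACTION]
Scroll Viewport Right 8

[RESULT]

               ┃ CircuitBoard           
               ┠────────────────────────
              ┏━━━━━━━━━━━━━━━━━━━━━━━━━
              ┃ CalendarWidget          
              ┠─────────────────────────
              ┃         February 2024   
              ┃Mo Tu We Th Fr Sa Su     
              ┃          1*  2  3  4*   
              ┃ 5  6  7  8*  9 10* 11   
              ┃12* 13 14 15* 16 17 18   
              ┃19 20 21 22 23 24* 25    
              ┃26 27 28 29              
              ┃                         
              ┃                         
              ┃                         
              ┃                         
              ┗━━━━━━━━━━━━━━━━━━━━━━━━━
                                        
                                        
                                        


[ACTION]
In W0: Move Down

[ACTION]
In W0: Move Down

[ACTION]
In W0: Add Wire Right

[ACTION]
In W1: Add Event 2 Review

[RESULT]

               ┃ CircuitBoard           
               ┠────────────────────────
              ┏━━━━━━━━━━━━━━━━━━━━━━━━━
              ┃ CalendarWidget          
              ┠─────────────────────────
              ┃         February 2024   
              ┃Mo Tu We Th Fr Sa Su     
              ┃          1*  2*  3  4*  
              ┃ 5  6  7  8*  9 10* 11   
              ┃12* 13 14 15* 16 17 18   
              ┃19 20 21 22 23 24* 25    
              ┃26 27 28 29              
              ┃                         
              ┃                         
              ┃                         
              ┃                         
              ┗━━━━━━━━━━━━━━━━━━━━━━━━━
                                        
                                        
                                        


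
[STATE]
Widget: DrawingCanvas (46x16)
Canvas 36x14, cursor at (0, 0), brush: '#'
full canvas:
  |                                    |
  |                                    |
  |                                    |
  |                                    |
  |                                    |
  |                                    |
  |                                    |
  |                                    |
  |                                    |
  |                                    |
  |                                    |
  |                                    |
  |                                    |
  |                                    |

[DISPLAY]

+                                             
                                              
                                              
                                              
                                              
                                              
                                              
                                              
                                              
                                              
                                              
                                              
                                              
                                              
                                              
                                              


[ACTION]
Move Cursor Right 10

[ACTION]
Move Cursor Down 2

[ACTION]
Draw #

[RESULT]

                                              
                                              
          #                                   
                                              
                                              
                                              
                                              
                                              
                                              
                                              
                                              
                                              
                                              
                                              
                                              
                                              


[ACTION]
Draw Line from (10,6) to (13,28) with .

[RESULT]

                                              
                                              
          #                                   
                                              
                                              
                                              
                                              
                                              
                                              
                                              
      ....                                    
          ........                            
                  .......                     
                         ....                 
                                              
                                              


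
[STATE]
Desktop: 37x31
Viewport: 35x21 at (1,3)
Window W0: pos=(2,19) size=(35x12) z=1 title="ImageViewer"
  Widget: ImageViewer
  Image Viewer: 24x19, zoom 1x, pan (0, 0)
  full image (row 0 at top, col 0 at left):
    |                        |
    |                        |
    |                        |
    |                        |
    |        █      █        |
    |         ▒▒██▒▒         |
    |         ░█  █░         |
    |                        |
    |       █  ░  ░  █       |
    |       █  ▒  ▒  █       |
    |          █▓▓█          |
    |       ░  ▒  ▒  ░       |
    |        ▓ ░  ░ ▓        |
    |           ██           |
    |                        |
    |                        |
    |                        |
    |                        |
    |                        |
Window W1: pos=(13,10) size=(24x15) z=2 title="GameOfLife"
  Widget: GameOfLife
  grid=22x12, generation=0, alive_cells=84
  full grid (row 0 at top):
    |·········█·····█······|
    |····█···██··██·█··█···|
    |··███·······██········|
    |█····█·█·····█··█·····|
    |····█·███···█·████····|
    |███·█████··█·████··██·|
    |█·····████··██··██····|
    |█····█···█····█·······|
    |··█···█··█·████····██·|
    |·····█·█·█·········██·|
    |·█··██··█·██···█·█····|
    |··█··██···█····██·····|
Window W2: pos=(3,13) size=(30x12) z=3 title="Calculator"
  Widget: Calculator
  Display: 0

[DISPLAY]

                                   
                                   
                                   
                                   
                                   
                                   
                                   
            ┏━━━━━━━━━━━━━━━━━━━━━━
            ┃ GameOfLife           
            ┠──────────────────────
  ┏━━━━━━━━━━━━━━━━━━━━━━━━━━━━┓   
  ┃ Calculator                 ┃···
  ┠────────────────────────────┨···
  ┃                           0┃···
  ┃┌───┬───┬───┬───┐           ┃···
  ┃│ 7 │ 8 │ 9 │ ÷ │           ┃██·
 ┏┃├───┼───┼───┼───┤           ┃···
 ┃┃│ 4 │ 5 │ 6 │ × │           ┃···
 ┠┃├───┼───┼───┼───┤           ┃██·
 ┃┃│ 1 │ 2 │ 3 │ - │           ┃██·
 ┃┃└───┴───┴───┴───┘           ┃···


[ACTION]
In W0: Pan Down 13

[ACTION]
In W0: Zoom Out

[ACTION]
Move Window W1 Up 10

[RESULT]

            ┃Gen: 0                
            ┃····█···██··██·█··█···
            ┃··███·······██········
            ┃█····█·█·····█··█·····
            ┃····█·███···█·████····
            ┃███·█████··█·████··██·
            ┃█·····████··██··██····
            ┃█····█···█····█·······
            ┃··█···█··█·████····██·
            ┃·····█·█·█·········██·
  ┏━━━━━━━━━━━━━━━━━━━━━━━━━━━━┓···
  ┃ Calculator                 ┃━━━
  ┠────────────────────────────┨   
  ┃                           0┃   
  ┃┌───┬───┬───┬───┐           ┃   
  ┃│ 7 │ 8 │ 9 │ ÷ │           ┃   
 ┏┃├───┼───┼───┼───┤           ┃━━━
 ┃┃│ 4 │ 5 │ 6 │ × │           ┃   
 ┠┃├───┼───┼───┼───┤           ┃───
 ┃┃│ 1 │ 2 │ 3 │ - │           ┃   
 ┃┃└───┴───┴───┴───┘           ┃   


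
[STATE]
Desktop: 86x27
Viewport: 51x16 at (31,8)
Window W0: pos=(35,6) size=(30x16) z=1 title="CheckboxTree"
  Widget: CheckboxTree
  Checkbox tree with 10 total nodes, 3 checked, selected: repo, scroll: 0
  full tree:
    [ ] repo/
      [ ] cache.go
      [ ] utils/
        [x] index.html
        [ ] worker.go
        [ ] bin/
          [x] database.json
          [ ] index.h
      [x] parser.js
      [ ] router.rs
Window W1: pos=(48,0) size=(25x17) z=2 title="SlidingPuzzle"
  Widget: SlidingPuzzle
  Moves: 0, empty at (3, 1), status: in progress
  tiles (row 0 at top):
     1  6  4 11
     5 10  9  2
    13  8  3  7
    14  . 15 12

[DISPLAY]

    ┠────────────┃│ 13 │  8 │  3 │  7 │  ┃         
    ┃>[-] repo/  ┃├────┼────┼────┼────┤  ┃         
    ┃   [ ] cache┃│ 14 │    │ 15 │ 12 │  ┃         
    ┃   [-] utils┃└────┴────┴────┴────┘  ┃         
    ┃     [x] ind┃Moves: 0               ┃         
    ┃     [ ] wor┃                       ┃         
    ┃     [-] bin┃                       ┃         
    ┃       [x] d┃                       ┃         
    ┃       [ ] i┗━━━━━━━━━━━━━━━━━━━━━━━┛         
    ┃   [x] parser.js            ┃                 
    ┃   [ ] router.rs            ┃                 
    ┃                            ┃                 
    ┃                            ┃                 
    ┗━━━━━━━━━━━━━━━━━━━━━━━━━━━━┛                 
                                                   
                                                   


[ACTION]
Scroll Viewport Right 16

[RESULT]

┠────────────┃│ 13 │  8 │  3 │  7 │  ┃             
┃>[-] repo/  ┃├────┼────┼────┼────┤  ┃             
┃   [ ] cache┃│ 14 │    │ 15 │ 12 │  ┃             
┃   [-] utils┃└────┴────┴────┴────┘  ┃             
┃     [x] ind┃Moves: 0               ┃             
┃     [ ] wor┃                       ┃             
┃     [-] bin┃                       ┃             
┃       [x] d┃                       ┃             
┃       [ ] i┗━━━━━━━━━━━━━━━━━━━━━━━┛             
┃   [x] parser.js            ┃                     
┃   [ ] router.rs            ┃                     
┃                            ┃                     
┃                            ┃                     
┗━━━━━━━━━━━━━━━━━━━━━━━━━━━━┛                     
                                                   
                                                   


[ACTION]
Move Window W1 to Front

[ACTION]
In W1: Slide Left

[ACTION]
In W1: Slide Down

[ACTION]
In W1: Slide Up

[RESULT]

┠────────────┃│ 13 │  8 │  3 │  7 │  ┃             
┃>[-] repo/  ┃├────┼────┼────┼────┤  ┃             
┃   [ ] cache┃│ 14 │ 15 │    │ 12 │  ┃             
┃   [-] utils┃└────┴────┴────┴────┘  ┃             
┃     [x] ind┃Moves: 3               ┃             
┃     [ ] wor┃                       ┃             
┃     [-] bin┃                       ┃             
┃       [x] d┃                       ┃             
┃       [ ] i┗━━━━━━━━━━━━━━━━━━━━━━━┛             
┃   [x] parser.js            ┃                     
┃   [ ] router.rs            ┃                     
┃                            ┃                     
┃                            ┃                     
┗━━━━━━━━━━━━━━━━━━━━━━━━━━━━┛                     
                                                   
                                                   


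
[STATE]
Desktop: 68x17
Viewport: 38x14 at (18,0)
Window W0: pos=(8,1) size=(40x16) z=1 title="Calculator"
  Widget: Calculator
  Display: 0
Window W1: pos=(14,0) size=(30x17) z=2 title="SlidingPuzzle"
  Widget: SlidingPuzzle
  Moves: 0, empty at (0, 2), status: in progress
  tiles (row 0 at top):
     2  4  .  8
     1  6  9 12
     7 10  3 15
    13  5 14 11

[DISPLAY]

━━━━━━━━━━━━━━━━━━━━━━━━━┓            
idingPuzzle              ┃━━━┓        
─────────────────────────┨   ┃        
──┬────┬────┬────┐       ┃───┨        
2 │  4 │    │  8 │       ┃  0┃        
──┼────┼────┼────┤       ┃   ┃        
1 │  6 │  9 │ 12 │       ┃   ┃        
──┼────┼────┼────┤       ┃   ┃        
7 │ 10 │  3 │ 15 │       ┃   ┃        
──┼────┼────┼────┤       ┃   ┃        
3 │  5 │ 14 │ 11 │       ┃   ┃        
──┴────┴────┴────┘       ┃   ┃        
es: 0                    ┃   ┃        
                         ┃   ┃        


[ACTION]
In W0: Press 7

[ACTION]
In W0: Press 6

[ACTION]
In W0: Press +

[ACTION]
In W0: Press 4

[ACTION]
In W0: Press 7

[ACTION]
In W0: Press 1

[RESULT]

━━━━━━━━━━━━━━━━━━━━━━━━━┓            
idingPuzzle              ┃━━━┓        
─────────────────────────┨   ┃        
──┬────┬────┬────┐       ┃───┨        
2 │  4 │    │  8 │       ┃471┃        
──┼────┼────┼────┤       ┃   ┃        
1 │  6 │  9 │ 12 │       ┃   ┃        
──┼────┼────┼────┤       ┃   ┃        
7 │ 10 │  3 │ 15 │       ┃   ┃        
──┼────┼────┼────┤       ┃   ┃        
3 │  5 │ 14 │ 11 │       ┃   ┃        
──┴────┴────┴────┘       ┃   ┃        
es: 0                    ┃   ┃        
                         ┃   ┃        


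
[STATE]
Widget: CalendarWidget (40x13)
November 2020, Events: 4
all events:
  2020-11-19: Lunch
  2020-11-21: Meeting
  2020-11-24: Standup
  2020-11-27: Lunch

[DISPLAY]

             November 2020              
Mo Tu We Th Fr Sa Su                    
                   1                    
 2  3  4  5  6  7  8                    
 9 10 11 12 13 14 15                    
16 17 18 19* 20 21* 22                  
23 24* 25 26 27* 28 29                  
30                                      
                                        
                                        
                                        
                                        
                                        


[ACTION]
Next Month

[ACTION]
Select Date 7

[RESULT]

             December 2020              
Mo Tu We Th Fr Sa Su                    
    1  2  3  4  5  6                    
[ 7]  8  9 10 11 12 13                  
14 15 16 17 18 19 20                    
21 22 23 24 25 26 27                    
28 29 30 31                             
                                        
                                        
                                        
                                        
                                        
                                        


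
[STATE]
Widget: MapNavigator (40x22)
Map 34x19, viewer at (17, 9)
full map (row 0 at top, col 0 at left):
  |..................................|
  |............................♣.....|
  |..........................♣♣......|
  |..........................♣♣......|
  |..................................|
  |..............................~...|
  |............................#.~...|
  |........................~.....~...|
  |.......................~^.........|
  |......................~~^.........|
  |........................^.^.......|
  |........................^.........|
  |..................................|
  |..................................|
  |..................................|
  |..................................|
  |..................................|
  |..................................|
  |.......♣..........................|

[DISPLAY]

                                        
                                        
   ..................................   
   ............................♣.....   
   ..........................♣♣......   
   ..........................♣♣......   
   ..................................   
   ..............................~...   
   ............................#.~...   
   ........................~.....~...   
   .......................~^.........   
   .................@....~~^.........   
   ........................^.^.......   
   ........................^.........   
   ..................................   
   ..................................   
   ..................................   
   ..................................   
   ..................................   
   ..................................   
   .......♣..........................   
                                        


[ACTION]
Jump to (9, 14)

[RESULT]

           ..........................♣♣.
           .............................
           .............................
           ............................#
           ........................~....
           .......................~^....
           ......................~~^....
           ........................^.^..
           ........................^....
           .............................
           .............................
           .........@...................
           .............................
           .............................
           .............................
           .......♣.....................
                                        
                                        
                                        
                                        
                                        
                                        


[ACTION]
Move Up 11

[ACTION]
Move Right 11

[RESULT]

                                        
                                        
                                        
                                        
                                        
                                        
                                        
                                        
..................................      
............................♣.....      
..........................♣♣......      
....................@.....♣♣......      
..................................      
..............................~...      
............................#.~...      
........................~.....~...      
.......................~^.........      
......................~~^.........      
........................^.^.......      
........................^.........      
..................................      
..................................      


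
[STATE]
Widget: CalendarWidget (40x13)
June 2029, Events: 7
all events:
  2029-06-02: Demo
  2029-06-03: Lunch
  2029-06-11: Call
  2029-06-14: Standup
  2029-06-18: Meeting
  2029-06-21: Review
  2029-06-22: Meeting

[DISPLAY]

               June 2029                
Mo Tu We Th Fr Sa Su                    
             1  2*  3*                  
 4  5  6  7  8  9 10                    
11* 12 13 14* 15 16 17                  
18* 19 20 21* 22* 23 24                 
25 26 27 28 29 30                       
                                        
                                        
                                        
                                        
                                        
                                        


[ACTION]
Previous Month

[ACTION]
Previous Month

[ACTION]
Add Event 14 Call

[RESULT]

               April 2029               
Mo Tu We Th Fr Sa Su                    
                   1                    
 2  3  4  5  6  7  8                    
 9 10 11 12 13 14* 15                   
16 17 18 19 20 21 22                    
23 24 25 26 27 28 29                    
30                                      
                                        
                                        
                                        
                                        
                                        


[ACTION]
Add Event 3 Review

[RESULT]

               April 2029               
Mo Tu We Th Fr Sa Su                    
                   1                    
 2  3*  4  5  6  7  8                   
 9 10 11 12 13 14* 15                   
16 17 18 19 20 21 22                    
23 24 25 26 27 28 29                    
30                                      
                                        
                                        
                                        
                                        
                                        


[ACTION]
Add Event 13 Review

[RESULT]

               April 2029               
Mo Tu We Th Fr Sa Su                    
                   1                    
 2  3*  4  5  6  7  8                   
 9 10 11 12 13* 14* 15                  
16 17 18 19 20 21 22                    
23 24 25 26 27 28 29                    
30                                      
                                        
                                        
                                        
                                        
                                        


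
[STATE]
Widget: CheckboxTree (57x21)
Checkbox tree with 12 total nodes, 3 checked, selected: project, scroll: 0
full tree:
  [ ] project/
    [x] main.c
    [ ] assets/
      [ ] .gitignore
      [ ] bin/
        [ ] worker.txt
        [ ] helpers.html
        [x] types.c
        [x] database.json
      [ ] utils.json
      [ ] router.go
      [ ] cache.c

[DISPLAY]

>[-] project/                                            
   [x] main.c                                            
   [-] assets/                                           
     [ ] .gitignore                                      
     [-] bin/                                            
       [ ] worker.txt                                    
       [ ] helpers.html                                  
       [x] types.c                                       
       [x] database.json                                 
     [ ] utils.json                                      
     [ ] router.go                                       
     [ ] cache.c                                         
                                                         
                                                         
                                                         
                                                         
                                                         
                                                         
                                                         
                                                         
                                                         


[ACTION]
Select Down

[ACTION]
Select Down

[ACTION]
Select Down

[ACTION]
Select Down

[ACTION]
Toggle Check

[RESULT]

 [-] project/                                            
   [x] main.c                                            
   [-] assets/                                           
     [ ] .gitignore                                      
>    [x] bin/                                            
       [x] worker.txt                                    
       [x] helpers.html                                  
       [x] types.c                                       
       [x] database.json                                 
     [ ] utils.json                                      
     [ ] router.go                                       
     [ ] cache.c                                         
                                                         
                                                         
                                                         
                                                         
                                                         
                                                         
                                                         
                                                         
                                                         


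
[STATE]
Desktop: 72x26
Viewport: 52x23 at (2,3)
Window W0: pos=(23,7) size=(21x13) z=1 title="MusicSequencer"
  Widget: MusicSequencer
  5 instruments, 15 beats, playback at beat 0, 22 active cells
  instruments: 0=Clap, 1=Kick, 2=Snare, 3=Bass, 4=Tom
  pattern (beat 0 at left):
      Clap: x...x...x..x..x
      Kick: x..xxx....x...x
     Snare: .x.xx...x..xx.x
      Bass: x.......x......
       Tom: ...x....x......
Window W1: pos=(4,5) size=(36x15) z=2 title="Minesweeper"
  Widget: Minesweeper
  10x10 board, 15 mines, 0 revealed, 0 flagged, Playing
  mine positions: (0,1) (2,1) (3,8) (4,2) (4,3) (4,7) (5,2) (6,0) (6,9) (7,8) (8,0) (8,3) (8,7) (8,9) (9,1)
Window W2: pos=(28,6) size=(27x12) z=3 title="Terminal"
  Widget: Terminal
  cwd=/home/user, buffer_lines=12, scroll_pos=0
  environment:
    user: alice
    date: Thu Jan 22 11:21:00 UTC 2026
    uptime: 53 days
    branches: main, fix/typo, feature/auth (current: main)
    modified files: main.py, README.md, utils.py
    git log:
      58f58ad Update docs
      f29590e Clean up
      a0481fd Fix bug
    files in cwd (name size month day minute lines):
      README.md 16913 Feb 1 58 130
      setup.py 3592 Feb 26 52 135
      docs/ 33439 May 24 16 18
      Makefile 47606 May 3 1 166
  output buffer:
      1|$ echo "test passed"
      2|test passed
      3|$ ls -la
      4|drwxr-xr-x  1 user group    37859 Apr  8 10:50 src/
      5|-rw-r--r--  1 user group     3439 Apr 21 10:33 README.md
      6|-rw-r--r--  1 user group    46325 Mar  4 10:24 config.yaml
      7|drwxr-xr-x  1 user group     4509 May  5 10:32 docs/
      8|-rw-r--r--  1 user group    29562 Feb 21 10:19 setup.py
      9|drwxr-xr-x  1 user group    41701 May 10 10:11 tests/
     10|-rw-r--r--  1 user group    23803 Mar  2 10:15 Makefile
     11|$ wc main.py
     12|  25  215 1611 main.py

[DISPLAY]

                                                    
                                                    
  ┏━━━━━━━━━━━━━━━━━━━━━━━━━━━━━━━━━━┓              
  ┃ Minesweeper           ┏━━━━━━━━━━━━━━━━━━━━━━━━━
  ┠───────────────────────┃ Terminal                
  ┃■■■■■■■■■■             ┠─────────────────────────
  ┃■■■■■■■■■■             ┃$ echo "test passed"     
  ┃■■■■■■■■■■             ┃test passed              
  ┃■■■■■■■■■■             ┃$ ls -la                 
  ┃■■■■■■■■■■             ┃drwxr-xr-x  1 user group 
  ┃■■■■■■■■■■             ┃-rw-r--r--  1 user group 
  ┃■■■■■■■■■■             ┃-rw-r--r--  1 user group 
  ┃■■■■■■■■■■             ┃drwxr-xr-x  1 user group 
  ┃■■■■■■■■■■             ┃-rw-r--r--  1 user group 
  ┃■■■■■■■■■■             ┗━━━━━━━━━━━━━━━━━━━━━━━━━
  ┃                                  ┃   ┃          
  ┗━━━━━━━━━━━━━━━━━━━━━━━━━━━━━━━━━━┛━━━┛          
                                                    
                                                    
                                                    
                                                    
                                                    
                                                    


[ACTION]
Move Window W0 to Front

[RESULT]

                                                    
                                                    
  ┏━━━━━━━━━━━━━━━━━━━━━━━━━━━━━━━━━━┓              
  ┃ Minesweeper           ┏━━━━━━━━━━━━━━━━━━━━━━━━━
  ┠──────────────────┏━━━━━━━━━━━━━━━━━━━┓          
  ┃■■■■■■■■■■        ┃ MusicSequencer    ┃──────────
  ┃■■■■■■■■■■        ┠───────────────────┨ssed"     
  ┃■■■■■■■■■■        ┃      ▼123456789012┃          
  ┃■■■■■■■■■■        ┃  Clap█···█···█··█·┃          
  ┃■■■■■■■■■■        ┃  Kick█··███····█··┃ser group 
  ┃■■■■■■■■■■        ┃ Snare·█·██···█··██┃ser group 
  ┃■■■■■■■■■■        ┃  Bass█·······█····┃ser group 
  ┃■■■■■■■■■■        ┃   Tom···█····█····┃ser group 
  ┃■■■■■■■■■■        ┃                   ┃ser group 
  ┃■■■■■■■■■■        ┃                   ┃━━━━━━━━━━
  ┃                  ┃                   ┃          
  ┗━━━━━━━━━━━━━━━━━━┗━━━━━━━━━━━━━━━━━━━┛          
                                                    
                                                    
                                                    
                                                    
                                                    
                                                    


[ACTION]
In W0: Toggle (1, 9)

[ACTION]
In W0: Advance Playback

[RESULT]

                                                    
                                                    
  ┏━━━━━━━━━━━━━━━━━━━━━━━━━━━━━━━━━━┓              
  ┃ Minesweeper           ┏━━━━━━━━━━━━━━━━━━━━━━━━━
  ┠──────────────────┏━━━━━━━━━━━━━━━━━━━┓          
  ┃■■■■■■■■■■        ┃ MusicSequencer    ┃──────────
  ┃■■■■■■■■■■        ┠───────────────────┨ssed"     
  ┃■■■■■■■■■■        ┃      0▼23456789012┃          
  ┃■■■■■■■■■■        ┃  Clap█···█···█··█·┃          
  ┃■■■■■■■■■■        ┃  Kick█··███···██··┃ser group 
  ┃■■■■■■■■■■        ┃ Snare·█·██···█··██┃ser group 
  ┃■■■■■■■■■■        ┃  Bass█·······█····┃ser group 
  ┃■■■■■■■■■■        ┃   Tom···█····█····┃ser group 
  ┃■■■■■■■■■■        ┃                   ┃ser group 
  ┃■■■■■■■■■■        ┃                   ┃━━━━━━━━━━
  ┃                  ┃                   ┃          
  ┗━━━━━━━━━━━━━━━━━━┗━━━━━━━━━━━━━━━━━━━┛          
                                                    
                                                    
                                                    
                                                    
                                                    
                                                    


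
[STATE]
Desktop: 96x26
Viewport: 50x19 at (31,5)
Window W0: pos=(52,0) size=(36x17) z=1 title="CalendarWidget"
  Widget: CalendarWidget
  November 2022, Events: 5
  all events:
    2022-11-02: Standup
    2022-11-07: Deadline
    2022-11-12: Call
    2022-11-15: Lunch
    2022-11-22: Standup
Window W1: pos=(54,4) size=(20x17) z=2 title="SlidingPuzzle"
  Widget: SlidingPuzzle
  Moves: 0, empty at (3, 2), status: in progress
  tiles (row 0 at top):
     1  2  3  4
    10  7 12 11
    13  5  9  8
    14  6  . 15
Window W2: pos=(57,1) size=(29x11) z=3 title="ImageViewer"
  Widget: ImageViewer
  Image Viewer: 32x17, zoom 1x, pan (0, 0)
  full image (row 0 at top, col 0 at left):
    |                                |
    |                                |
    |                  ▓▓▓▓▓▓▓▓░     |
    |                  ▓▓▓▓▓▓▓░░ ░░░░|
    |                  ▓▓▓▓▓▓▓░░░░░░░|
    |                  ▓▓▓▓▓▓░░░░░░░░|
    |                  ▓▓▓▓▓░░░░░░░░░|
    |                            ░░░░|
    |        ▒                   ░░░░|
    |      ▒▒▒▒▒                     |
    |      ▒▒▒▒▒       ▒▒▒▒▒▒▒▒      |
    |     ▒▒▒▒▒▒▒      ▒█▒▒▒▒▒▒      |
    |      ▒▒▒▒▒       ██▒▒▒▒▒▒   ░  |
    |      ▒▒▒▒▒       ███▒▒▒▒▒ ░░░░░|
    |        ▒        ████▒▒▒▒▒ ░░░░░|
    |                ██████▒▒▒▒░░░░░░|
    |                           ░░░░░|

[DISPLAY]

                     ┃ ┃ S┃                       
                     ┃ ┠──┃                  ▓▓▓▓▓
                     ┃1┃┌─┃                  ▓▓▓▓▓
                     ┃2┃│ ┃                  ▓▓▓▓▓
                     ┃2┃├─┃                  ▓▓▓▓▓
                     ┃ ┃│ ┃                  ▓▓▓▓▓
                     ┃ ┃├─┗━━━━━━━━━━━━━━━━━━━━━━━
                     ┃ ┃│ 13 │  5 │  9 │  ┃       
                     ┃ ┃├────┼────┼────┼──┃       
                     ┃ ┃│ 14 │  6 │    │ 1┃       
                     ┃ ┃└────┴────┴────┴──┃       
                     ┗━┃Moves: 0          ┃━━━━━━━
                       ┃                  ┃       
                       ┃                  ┃       
                       ┃                  ┃       
                       ┗━━━━━━━━━━━━━━━━━━┛       
                                                  
                                                  
                                                  


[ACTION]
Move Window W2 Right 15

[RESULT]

                     ┃ ┃ SlidingPuzz┃             
                     ┃ ┠────────────┃             
                     ┃1┃┌────┬────┬─┃             
                     ┃2┃│  1 │  2 │ ┃             
                     ┃2┃├────┼────┼─┃             
                     ┃ ┃│ 10 │  7 │ ┃             
                     ┃ ┃├────┼────┼─┗━━━━━━━━━━━━━
                     ┃ ┃│ 13 │  5 │  9 │  ┃       
                     ┃ ┃├────┼────┼────┼──┃       
                     ┃ ┃│ 14 │  6 │    │ 1┃       
                     ┃ ┃└────┴────┴────┴──┃       
                     ┗━┃Moves: 0          ┃━━━━━━━
                       ┃                  ┃       
                       ┃                  ┃       
                       ┃                  ┃       
                       ┗━━━━━━━━━━━━━━━━━━┛       
                                                  
                                                  
                                                  


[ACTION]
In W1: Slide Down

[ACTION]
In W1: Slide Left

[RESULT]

                     ┃ ┃ SlidingPuzz┃             
                     ┃ ┠────────────┃             
                     ┃1┃┌────┬────┬─┃             
                     ┃2┃│  1 │  2 │ ┃             
                     ┃2┃├────┼────┼─┃             
                     ┃ ┃│ 10 │  7 │ ┃             
                     ┃ ┃├────┼────┼─┗━━━━━━━━━━━━━
                     ┃ ┃│ 13 │  5 │  8 │  ┃       
                     ┃ ┃├────┼────┼────┼──┃       
                     ┃ ┃│ 14 │  6 │  9 │ 1┃       
                     ┃ ┃└────┴────┴────┴──┃       
                     ┗━┃Moves: 2          ┃━━━━━━━
                       ┃                  ┃       
                       ┃                  ┃       
                       ┃                  ┃       
                       ┗━━━━━━━━━━━━━━━━━━┛       
                                                  
                                                  
                                                  
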